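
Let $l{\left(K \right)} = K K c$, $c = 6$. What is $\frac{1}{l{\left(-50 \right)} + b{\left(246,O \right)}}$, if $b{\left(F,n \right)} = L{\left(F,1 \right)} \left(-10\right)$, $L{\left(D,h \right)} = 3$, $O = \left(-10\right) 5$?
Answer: $\frac{1}{14970} \approx 6.68 \cdot 10^{-5}$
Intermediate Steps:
$O = -50$
$l{\left(K \right)} = 6 K^{2}$ ($l{\left(K \right)} = K K 6 = K^{2} \cdot 6 = 6 K^{2}$)
$b{\left(F,n \right)} = -30$ ($b{\left(F,n \right)} = 3 \left(-10\right) = -30$)
$\frac{1}{l{\left(-50 \right)} + b{\left(246,O \right)}} = \frac{1}{6 \left(-50\right)^{2} - 30} = \frac{1}{6 \cdot 2500 - 30} = \frac{1}{15000 - 30} = \frac{1}{14970}$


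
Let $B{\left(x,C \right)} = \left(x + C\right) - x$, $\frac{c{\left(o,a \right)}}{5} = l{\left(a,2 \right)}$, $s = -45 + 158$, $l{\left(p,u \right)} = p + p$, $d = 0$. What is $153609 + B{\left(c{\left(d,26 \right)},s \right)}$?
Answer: $153722$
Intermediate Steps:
$l{\left(p,u \right)} = 2 p$
$s = 113$
$c{\left(o,a \right)} = 10 a$ ($c{\left(o,a \right)} = 5 \cdot 2 a = 10 a$)
$B{\left(x,C \right)} = C$ ($B{\left(x,C \right)} = \left(C + x\right) - x = C$)
$153609 + B{\left(c{\left(d,26 \right)},s \right)} = 153609 + 113 = 153722$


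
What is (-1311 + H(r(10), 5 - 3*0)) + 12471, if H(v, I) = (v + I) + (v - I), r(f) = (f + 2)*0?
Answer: 11160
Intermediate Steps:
r(f) = 0 (r(f) = (2 + f)*0 = 0)
H(v, I) = 2*v (H(v, I) = (I + v) + (v - I) = 2*v)
(-1311 + H(r(10), 5 - 3*0)) + 12471 = (-1311 + 2*0) + 12471 = (-1311 + 0) + 12471 = -1311 + 12471 = 11160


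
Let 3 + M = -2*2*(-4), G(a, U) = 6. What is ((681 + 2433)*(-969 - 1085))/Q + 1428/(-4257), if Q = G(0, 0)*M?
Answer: -116361314/1419 ≈ -82002.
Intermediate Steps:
M = 13 (M = -3 - 2*2*(-4) = -3 - 4*(-4) = -3 + 16 = 13)
Q = 78 (Q = 6*13 = 78)
((681 + 2433)*(-969 - 1085))/Q + 1428/(-4257) = ((681 + 2433)*(-969 - 1085))/78 + 1428/(-4257) = (3114*(-2054))*(1/78) + 1428*(-1/4257) = -6396156*1/78 - 476/1419 = -82002 - 476/1419 = -116361314/1419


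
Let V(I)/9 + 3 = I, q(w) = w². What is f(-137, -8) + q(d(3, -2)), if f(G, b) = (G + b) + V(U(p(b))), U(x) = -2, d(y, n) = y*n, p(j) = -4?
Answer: -154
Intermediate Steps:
d(y, n) = n*y
V(I) = -27 + 9*I
f(G, b) = -45 + G + b (f(G, b) = (G + b) + (-27 + 9*(-2)) = (G + b) + (-27 - 18) = (G + b) - 45 = -45 + G + b)
f(-137, -8) + q(d(3, -2)) = (-45 - 137 - 8) + (-2*3)² = -190 + (-6)² = -190 + 36 = -154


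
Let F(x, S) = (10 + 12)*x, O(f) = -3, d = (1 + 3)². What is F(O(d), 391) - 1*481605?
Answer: -481671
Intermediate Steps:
d = 16 (d = 4² = 16)
F(x, S) = 22*x
F(O(d), 391) - 1*481605 = 22*(-3) - 1*481605 = -66 - 481605 = -481671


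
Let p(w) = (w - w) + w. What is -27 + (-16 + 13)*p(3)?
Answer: -36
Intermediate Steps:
p(w) = w (p(w) = 0 + w = w)
-27 + (-16 + 13)*p(3) = -27 + (-16 + 13)*3 = -27 - 3*3 = -27 - 9 = -36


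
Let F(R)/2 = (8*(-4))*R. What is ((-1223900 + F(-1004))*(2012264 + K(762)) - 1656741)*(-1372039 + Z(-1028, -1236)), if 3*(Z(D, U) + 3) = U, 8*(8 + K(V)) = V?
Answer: 3202776097873113984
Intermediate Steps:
K(V) = -8 + V/8
F(R) = -64*R (F(R) = 2*((8*(-4))*R) = 2*(-32*R) = -64*R)
Z(D, U) = -3 + U/3
((-1223900 + F(-1004))*(2012264 + K(762)) - 1656741)*(-1372039 + Z(-1028, -1236)) = ((-1223900 - 64*(-1004))*(2012264 + (-8 + (⅛)*762)) - 1656741)*(-1372039 + (-3 + (⅓)*(-1236))) = ((-1223900 + 64256)*(2012264 + (-8 + 381/4)) - 1656741)*(-1372039 + (-3 - 412)) = (-1159644*(2012264 + 349/4) - 1656741)*(-1372039 - 415) = (-1159644*8049405/4 - 1656741)*(-1372454) = (-2333611052955 - 1656741)*(-1372454) = -2333612709696*(-1372454) = 3202776097873113984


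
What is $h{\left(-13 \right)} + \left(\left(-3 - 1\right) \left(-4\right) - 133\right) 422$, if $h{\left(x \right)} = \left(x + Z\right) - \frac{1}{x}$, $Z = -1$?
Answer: $- \frac{642043}{13} \approx -49388.0$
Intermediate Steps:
$h{\left(x \right)} = -1 + x - \frac{1}{x}$ ($h{\left(x \right)} = \left(x - 1\right) - \frac{1}{x} = \left(-1 + x\right) - \frac{1}{x} = -1 + x - \frac{1}{x}$)
$h{\left(-13 \right)} + \left(\left(-3 - 1\right) \left(-4\right) - 133\right) 422 = \left(-1 - 13 - \frac{1}{-13}\right) + \left(\left(-3 - 1\right) \left(-4\right) - 133\right) 422 = \left(-1 - 13 - - \frac{1}{13}\right) + \left(\left(-4\right) \left(-4\right) - 133\right) 422 = \left(-1 - 13 + \frac{1}{13}\right) + \left(16 - 133\right) 422 = - \frac{181}{13} - 49374 = - \frac{642043}{13}$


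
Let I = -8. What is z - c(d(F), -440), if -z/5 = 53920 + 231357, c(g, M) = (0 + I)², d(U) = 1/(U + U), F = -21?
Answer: -1426449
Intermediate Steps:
d(U) = 1/(2*U)
c(g, M) = 64 (c(g, M) = (0 - 8)² = (-8)² = 64)
z = -1426385 (z = -5*(53920 + 231357) = -5*285277 = -1426385)
z - c(d(F), -440) = -1426385 - 1*64 = -1426385 - 64 = -1426449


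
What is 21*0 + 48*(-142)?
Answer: -6816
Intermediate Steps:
21*0 + 48*(-142) = 0 - 6816 = -6816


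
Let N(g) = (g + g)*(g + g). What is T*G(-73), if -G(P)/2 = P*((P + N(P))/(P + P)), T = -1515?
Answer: 32183145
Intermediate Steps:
N(g) = 4*g² (N(g) = (2*g)*(2*g) = 4*g²)
G(P) = -P - 4*P² (G(P) = -2*P*(P + 4*P²)/(P + P) = -2*P*(P + 4*P²)/((2*P)) = -2*P*(P + 4*P²)*(1/(2*P)) = -2*P*(P + 4*P²)/(2*P) = -2*(P/2 + 2*P²) = -P - 4*P²)
T*G(-73) = -(-110595)*(-1 - 4*(-73)) = -(-110595)*(-1 + 292) = -(-110595)*291 = -1515*(-21243) = 32183145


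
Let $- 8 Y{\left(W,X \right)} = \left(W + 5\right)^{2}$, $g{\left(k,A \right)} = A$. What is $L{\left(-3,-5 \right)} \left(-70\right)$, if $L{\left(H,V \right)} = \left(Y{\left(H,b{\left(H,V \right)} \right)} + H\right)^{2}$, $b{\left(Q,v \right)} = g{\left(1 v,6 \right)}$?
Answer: $- \frac{1715}{2} \approx -857.5$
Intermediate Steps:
$b{\left(Q,v \right)} = 6$
$Y{\left(W,X \right)} = - \frac{\left(5 + W\right)^{2}}{8}$ ($Y{\left(W,X \right)} = - \frac{\left(W + 5\right)^{2}}{8} = - \frac{\left(5 + W\right)^{2}}{8}$)
$L{\left(H,V \right)} = \left(H - \frac{\left(5 + H\right)^{2}}{8}\right)^{2}$ ($L{\left(H,V \right)} = \left(- \frac{\left(5 + H\right)^{2}}{8} + H\right)^{2} = \left(H - \frac{\left(5 + H\right)^{2}}{8}\right)^{2}$)
$L{\left(-3,-5 \right)} \left(-70\right) = \frac{\left(- \left(5 - 3\right)^{2} + 8 \left(-3\right)\right)^{2}}{64} \left(-70\right) = \frac{\left(- 2^{2} - 24\right)^{2}}{64} \left(-70\right) = \frac{\left(\left(-1\right) 4 - 24\right)^{2}}{64} \left(-70\right) = \frac{\left(-4 - 24\right)^{2}}{64} \left(-70\right) = \frac{\left(-28\right)^{2}}{64} \left(-70\right) = \frac{1}{64} \cdot 784 \left(-70\right) = \frac{49}{4} \left(-70\right) = - \frac{1715}{2}$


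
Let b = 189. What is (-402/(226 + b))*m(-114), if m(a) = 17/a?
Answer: 1139/7885 ≈ 0.14445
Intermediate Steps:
(-402/(226 + b))*m(-114) = (-402/(226 + 189))*(17/(-114)) = (-402/415)*(17*(-1/114)) = -402*1/415*(-17/114) = -402/415*(-17/114) = 1139/7885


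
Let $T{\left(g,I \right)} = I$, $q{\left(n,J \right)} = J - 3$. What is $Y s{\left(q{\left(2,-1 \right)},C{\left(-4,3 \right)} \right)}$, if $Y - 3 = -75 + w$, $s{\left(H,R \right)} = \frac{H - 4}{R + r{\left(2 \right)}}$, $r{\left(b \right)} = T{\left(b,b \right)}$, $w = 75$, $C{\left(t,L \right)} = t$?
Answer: $12$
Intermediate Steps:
$q{\left(n,J \right)} = -3 + J$ ($q{\left(n,J \right)} = J - 3 = -3 + J$)
$r{\left(b \right)} = b$
$s{\left(H,R \right)} = \frac{-4 + H}{2 + R}$ ($s{\left(H,R \right)} = \frac{H - 4}{R + 2} = \frac{-4 + H}{2 + R}$)
$Y = 3$ ($Y = 3 + \left(-75 + 75\right) = 3 + 0 = 3$)
$Y s{\left(q{\left(2,-1 \right)},C{\left(-4,3 \right)} \right)} = 3 \frac{-4 - 4}{2 - 4} = 3 \frac{-4 - 4}{-2} = 3 \left(\left(- \frac{1}{2}\right) \left(-8\right)\right) = 3 \cdot 4 = 12$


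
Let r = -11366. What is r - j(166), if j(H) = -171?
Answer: -11195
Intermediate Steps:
r - j(166) = -11366 - 1*(-171) = -11366 + 171 = -11195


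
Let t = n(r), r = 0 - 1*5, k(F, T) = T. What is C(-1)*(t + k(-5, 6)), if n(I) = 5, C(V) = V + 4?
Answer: 33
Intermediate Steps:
r = -5 (r = 0 - 5 = -5)
C(V) = 4 + V
t = 5
C(-1)*(t + k(-5, 6)) = (4 - 1)*(5 + 6) = 3*11 = 33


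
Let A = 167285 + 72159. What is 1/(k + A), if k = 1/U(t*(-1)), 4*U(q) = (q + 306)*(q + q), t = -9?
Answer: 2835/678823742 ≈ 4.1763e-6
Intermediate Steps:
U(q) = q*(306 + q)/2 (U(q) = ((q + 306)*(q + q))/4 = ((306 + q)*(2*q))/4 = (2*q*(306 + q))/4 = q*(306 + q)/2)
A = 239444
k = 2/2835 (k = 1/((-9*(-1))*(306 - 9*(-1))/2) = 1/((1/2)*9*(306 + 9)) = 1/((1/2)*9*315) = 1/(2835/2) = 2/2835 ≈ 0.00070547)
1/(k + A) = 1/(2/2835 + 239444) = 1/(678823742/2835) = 2835/678823742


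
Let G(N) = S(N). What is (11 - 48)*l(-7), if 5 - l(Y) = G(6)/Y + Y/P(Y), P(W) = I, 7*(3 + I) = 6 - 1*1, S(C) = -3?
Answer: -6253/112 ≈ -55.830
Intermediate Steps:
G(N) = -3
I = -16/7 (I = -3 + (6 - 1*1)/7 = -3 + (6 - 1)/7 = -3 + (⅐)*5 = -3 + 5/7 = -16/7 ≈ -2.2857)
P(W) = -16/7
l(Y) = 5 + 3/Y + 7*Y/16 (l(Y) = 5 - (-3/Y + Y/(-16/7)) = 5 - (-3/Y + Y*(-7/16)) = 5 - (-3/Y - 7*Y/16) = 5 + (3/Y + 7*Y/16) = 5 + 3/Y + 7*Y/16)
(11 - 48)*l(-7) = (11 - 48)*(5 + 3/(-7) + (7/16)*(-7)) = -37*(5 + 3*(-⅐) - 49/16) = -37*(5 - 3/7 - 49/16) = -37*169/112 = -6253/112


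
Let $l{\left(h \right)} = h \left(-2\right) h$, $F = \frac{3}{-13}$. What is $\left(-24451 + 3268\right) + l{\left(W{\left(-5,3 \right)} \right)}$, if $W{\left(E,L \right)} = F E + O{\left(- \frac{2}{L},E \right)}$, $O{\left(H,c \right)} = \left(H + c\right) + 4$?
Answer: $- \frac{32220143}{1521} \approx -21184.0$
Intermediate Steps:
$O{\left(H,c \right)} = 4 + H + c$
$F = - \frac{3}{13}$ ($F = 3 \left(- \frac{1}{13}\right) = - \frac{3}{13} \approx -0.23077$)
$W{\left(E,L \right)} = 4 - \frac{2}{L} + \frac{10 E}{13}$ ($W{\left(E,L \right)} = - \frac{3 E}{13} + \left(4 - \frac{2}{L} + E\right) = - \frac{3 E}{13} + \left(4 + E - \frac{2}{L}\right) = 4 - \frac{2}{L} + \frac{10 E}{13}$)
$l{\left(h \right)} = - 2 h^{2}$ ($l{\left(h \right)} = - 2 h h = - 2 h^{2}$)
$\left(-24451 + 3268\right) + l{\left(W{\left(-5,3 \right)} \right)} = \left(-24451 + 3268\right) - 2 \left(4 - \frac{2}{3} + \frac{10}{13} \left(-5\right)\right)^{2} = -21183 - 2 \left(4 - \frac{2}{3} - \frac{50}{13}\right)^{2} = -21183 - 2 \left(- \frac{20}{39}\right)^{2} = -21183 - \frac{800}{1521} = - \frac{32220143}{1521}$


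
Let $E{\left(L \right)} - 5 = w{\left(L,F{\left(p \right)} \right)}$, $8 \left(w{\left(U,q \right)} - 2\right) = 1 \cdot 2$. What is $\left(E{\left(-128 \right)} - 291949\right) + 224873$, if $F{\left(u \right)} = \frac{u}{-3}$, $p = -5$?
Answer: $- \frac{268275}{4} \approx -67069.0$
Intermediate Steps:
$F{\left(u \right)} = - \frac{u}{3}$ ($F{\left(u \right)} = u \left(- \frac{1}{3}\right) = - \frac{u}{3}$)
$w{\left(U,q \right)} = \frac{9}{4}$ ($w{\left(U,q \right)} = 2 + \frac{1 \cdot 2}{8} = 2 + \frac{1}{8} \cdot 2 = 2 + \frac{1}{4} = \frac{9}{4}$)
$E{\left(L \right)} = \frac{29}{4}$ ($E{\left(L \right)} = 5 + \frac{9}{4} = \frac{29}{4}$)
$\left(E{\left(-128 \right)} - 291949\right) + 224873 = \left(\frac{29}{4} - 291949\right) + 224873 = - \frac{1167767}{4} + 224873 = - \frac{268275}{4}$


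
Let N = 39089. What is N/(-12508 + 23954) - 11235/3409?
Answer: 665513/5574202 ≈ 0.11939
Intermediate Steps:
N/(-12508 + 23954) - 11235/3409 = 39089/(-12508 + 23954) - 11235/3409 = 39089/11446 - 11235*1/3409 = 39089*(1/11446) - 1605/487 = 39089/11446 - 1605/487 = 665513/5574202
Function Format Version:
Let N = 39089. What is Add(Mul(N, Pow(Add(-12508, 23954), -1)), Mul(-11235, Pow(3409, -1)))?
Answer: Rational(665513, 5574202) ≈ 0.11939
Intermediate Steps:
Add(Mul(N, Pow(Add(-12508, 23954), -1)), Mul(-11235, Pow(3409, -1))) = Add(Mul(39089, Pow(Add(-12508, 23954), -1)), Mul(-11235, Pow(3409, -1))) = Add(Mul(39089, Pow(11446, -1)), Mul(-11235, Rational(1, 3409))) = Add(Mul(39089, Rational(1, 11446)), Rational(-1605, 487)) = Add(Rational(39089, 11446), Rational(-1605, 487)) = Rational(665513, 5574202)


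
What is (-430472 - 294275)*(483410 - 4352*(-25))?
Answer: -429202420870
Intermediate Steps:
(-430472 - 294275)*(483410 - 4352*(-25)) = -724747*(483410 + 108800) = -724747*592210 = -429202420870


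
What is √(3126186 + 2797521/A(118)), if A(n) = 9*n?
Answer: √392091232254/354 ≈ 1768.8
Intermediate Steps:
√(3126186 + 2797521/A(118)) = √(3126186 + 2797521/((9*118))) = √(3126186 + 2797521/1062) = √(3126186 + 2797521*(1/1062)) = √(3126186 + 932507/354) = √(1107602351/354) = √392091232254/354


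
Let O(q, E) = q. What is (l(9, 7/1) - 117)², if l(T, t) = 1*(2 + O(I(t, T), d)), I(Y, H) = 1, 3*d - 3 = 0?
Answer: 12996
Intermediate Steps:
d = 1 (d = 1 + (⅓)*0 = 1 + 0 = 1)
l(T, t) = 3 (l(T, t) = 1*(2 + 1) = 1*3 = 3)
(l(9, 7/1) - 117)² = (3 - 117)² = (-114)² = 12996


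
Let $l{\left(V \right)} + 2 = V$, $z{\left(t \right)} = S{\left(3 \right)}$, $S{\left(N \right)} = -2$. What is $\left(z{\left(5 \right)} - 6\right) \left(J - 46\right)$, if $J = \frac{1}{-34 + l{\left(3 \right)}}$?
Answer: $\frac{12152}{33} \approx 368.24$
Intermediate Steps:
$z{\left(t \right)} = -2$
$l{\left(V \right)} = -2 + V$
$J = - \frac{1}{33}$ ($J = \frac{1}{-34 + \left(-2 + 3\right)} = \frac{1}{-34 + 1} = \frac{1}{-33} = - \frac{1}{33} \approx -0.030303$)
$\left(z{\left(5 \right)} - 6\right) \left(J - 46\right) = \left(-2 - 6\right) \left(- \frac{1}{33} - 46\right) = \left(-8\right) \left(- \frac{1519}{33}\right) = \frac{12152}{33}$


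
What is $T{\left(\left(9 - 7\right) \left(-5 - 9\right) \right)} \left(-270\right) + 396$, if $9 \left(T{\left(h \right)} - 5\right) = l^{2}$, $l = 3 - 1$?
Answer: $-1074$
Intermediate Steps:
$l = 2$ ($l = 3 - 1 = 2$)
$T{\left(h \right)} = \frac{49}{9}$ ($T{\left(h \right)} = 5 + \frac{2^{2}}{9} = 5 + \frac{1}{9} \cdot 4 = 5 + \frac{4}{9} = \frac{49}{9}$)
$T{\left(\left(9 - 7\right) \left(-5 - 9\right) \right)} \left(-270\right) + 396 = \frac{49}{9} \left(-270\right) + 396 = -1470 + 396 = -1074$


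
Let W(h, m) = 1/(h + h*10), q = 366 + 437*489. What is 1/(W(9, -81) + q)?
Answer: 99/21191842 ≈ 4.6716e-6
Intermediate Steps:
q = 214059 (q = 366 + 213693 = 214059)
W(h, m) = 1/(11*h) (W(h, m) = 1/(h + 10*h) = 1/(11*h))
1/(W(9, -81) + q) = 1/((1/11)/9 + 214059) = 1/((1/11)*(1/9) + 214059) = 1/(1/99 + 214059) = 1/(21191842/99) = 99/21191842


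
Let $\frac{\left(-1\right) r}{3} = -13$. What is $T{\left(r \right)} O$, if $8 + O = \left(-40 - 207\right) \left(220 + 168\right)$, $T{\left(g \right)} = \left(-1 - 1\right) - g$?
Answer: $3929604$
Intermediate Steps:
$r = 39$ ($r = \left(-3\right) \left(-13\right) = 39$)
$T{\left(g \right)} = -2 - g$
$O = -95844$ ($O = -8 + \left(-40 - 207\right) \left(220 + 168\right) = -8 - 95836 = -95844$)
$T{\left(r \right)} O = \left(-2 - 39\right) \left(-95844\right) = \left(-41\right) \left(-95844\right) = 3929604$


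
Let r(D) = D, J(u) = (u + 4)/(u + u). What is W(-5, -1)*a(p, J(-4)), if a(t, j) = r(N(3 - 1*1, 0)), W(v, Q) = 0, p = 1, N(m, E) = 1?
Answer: 0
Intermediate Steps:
J(u) = (4 + u)/(2*u) (J(u) = (4 + u)/((2*u)) = (4 + u)*(1/(2*u)) = (4 + u)/(2*u))
a(t, j) = 1
W(-5, -1)*a(p, J(-4)) = 0*1 = 0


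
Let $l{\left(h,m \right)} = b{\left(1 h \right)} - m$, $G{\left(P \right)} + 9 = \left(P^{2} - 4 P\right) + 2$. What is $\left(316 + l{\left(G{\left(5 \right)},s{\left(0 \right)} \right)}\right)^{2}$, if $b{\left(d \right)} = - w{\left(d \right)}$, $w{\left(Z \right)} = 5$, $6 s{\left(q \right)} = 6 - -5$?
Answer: $\frac{3441025}{36} \approx 95584.0$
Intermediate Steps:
$s{\left(q \right)} = \frac{11}{6}$ ($s{\left(q \right)} = \frac{6 - -5}{6} = \frac{6 + 5}{6} = \frac{1}{6} \cdot 11 = \frac{11}{6}$)
$b{\left(d \right)} = -5$ ($b{\left(d \right)} = \left(-1\right) 5 = -5$)
$G{\left(P \right)} = -7 + P^{2} - 4 P$ ($G{\left(P \right)} = -9 + \left(\left(P^{2} - 4 P\right) + 2\right) = -9 + \left(2 + P^{2} - 4 P\right) = -7 + P^{2} - 4 P$)
$l{\left(h,m \right)} = -5 - m$
$\left(316 + l{\left(G{\left(5 \right)},s{\left(0 \right)} \right)}\right)^{2} = \left(316 - \frac{41}{6}\right)^{2} = \left(\frac{1855}{6}\right)^{2} = \frac{3441025}{36}$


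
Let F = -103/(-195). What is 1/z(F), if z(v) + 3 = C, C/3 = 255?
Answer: 1/762 ≈ 0.0013123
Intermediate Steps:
C = 765 (C = 3*255 = 765)
F = 103/195 (F = -103*(-1/195) = 103/195 ≈ 0.52820)
z(v) = 762 (z(v) = -3 + 765 = 762)
1/z(F) = 1/762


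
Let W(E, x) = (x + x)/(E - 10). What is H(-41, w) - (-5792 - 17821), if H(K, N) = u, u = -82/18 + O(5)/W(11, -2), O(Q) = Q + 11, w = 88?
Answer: 212440/9 ≈ 23604.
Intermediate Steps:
W(E, x) = 2*x/(-10 + E) (W(E, x) = (2*x)/(-10 + E) = 2*x/(-10 + E))
O(Q) = 11 + Q
u = -77/9 (u = -82/18 + (11 + 5)/((2*(-2)/(-10 + 11))) = -82*1/18 + 16/((2*(-2)/1)) = -41/9 + 16/((2*(-2)*1)) = -41/9 + 16/(-4) = -41/9 + 16*(-1/4) = -41/9 - 4 = -77/9 ≈ -8.5556)
H(K, N) = -77/9
H(-41, w) - (-5792 - 17821) = -77/9 - (-5792 - 17821) = -77/9 - 1*(-23613) = -77/9 + 23613 = 212440/9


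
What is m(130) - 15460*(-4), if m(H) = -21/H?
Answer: 8039179/130 ≈ 61840.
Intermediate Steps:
m(130) - 15460*(-4) = -21/130 - 15460*(-4) = -21*1/130 - 1*(-61840) = -21/130 + 61840 = 8039179/130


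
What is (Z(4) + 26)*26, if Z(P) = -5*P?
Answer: 156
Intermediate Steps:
(Z(4) + 26)*26 = (-5*4 + 26)*26 = (-20 + 26)*26 = 6*26 = 156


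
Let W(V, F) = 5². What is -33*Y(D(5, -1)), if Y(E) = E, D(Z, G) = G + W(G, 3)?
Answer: -792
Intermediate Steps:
W(V, F) = 25
D(Z, G) = 25 + G (D(Z, G) = G + 25 = 25 + G)
-33*Y(D(5, -1)) = -33*(25 - 1) = -33*24 = -792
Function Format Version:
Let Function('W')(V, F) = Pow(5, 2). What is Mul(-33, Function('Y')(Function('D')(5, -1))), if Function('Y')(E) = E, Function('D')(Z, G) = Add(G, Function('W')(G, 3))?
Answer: -792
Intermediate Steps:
Function('W')(V, F) = 25
Function('D')(Z, G) = Add(25, G) (Function('D')(Z, G) = Add(G, 25) = Add(25, G))
Mul(-33, Function('Y')(Function('D')(5, -1))) = Mul(-33, Add(25, -1)) = Mul(-33, 24) = -792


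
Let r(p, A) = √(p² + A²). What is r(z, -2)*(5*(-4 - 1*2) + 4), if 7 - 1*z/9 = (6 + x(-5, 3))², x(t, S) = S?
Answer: -52*√110890 ≈ -17316.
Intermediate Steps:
z = -666 (z = 63 - 9*(6 + 3)² = 63 - 9*9² = 63 - 9*81 = 63 - 729 = -666)
r(p, A) = √(A² + p²)
r(z, -2)*(5*(-4 - 1*2) + 4) = √((-2)² + (-666)²)*(5*(-4 - 1*2) + 4) = √(4 + 443556)*(5*(-4 - 2) + 4) = √443560*(5*(-6) + 4) = (2*√110890)*(-30 + 4) = (2*√110890)*(-26) = -52*√110890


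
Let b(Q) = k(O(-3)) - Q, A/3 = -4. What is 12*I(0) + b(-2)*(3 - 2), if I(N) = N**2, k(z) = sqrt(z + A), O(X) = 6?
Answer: 2 + I*sqrt(6) ≈ 2.0 + 2.4495*I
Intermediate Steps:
A = -12 (A = 3*(-4) = -12)
k(z) = sqrt(-12 + z) (k(z) = sqrt(z - 12) = sqrt(-12 + z))
b(Q) = -Q + I*sqrt(6) (b(Q) = sqrt(-12 + 6) - Q = sqrt(-6) - Q = I*sqrt(6) - Q = -Q + I*sqrt(6))
12*I(0) + b(-2)*(3 - 2) = 12*0**2 + (-1*(-2) + I*sqrt(6))*(3 - 2) = 12*0 + (2 + I*sqrt(6))*1 = 0 + (2 + I*sqrt(6)) = 2 + I*sqrt(6)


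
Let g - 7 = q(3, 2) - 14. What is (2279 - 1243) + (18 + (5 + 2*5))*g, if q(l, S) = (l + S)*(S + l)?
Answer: 1630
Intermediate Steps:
q(l, S) = (S + l)² (q(l, S) = (S + l)*(S + l) = (S + l)²)
g = 18 (g = 7 + ((2 + 3)² - 14) = 7 + (5² - 14) = 7 + (25 - 14) = 7 + 11 = 18)
(2279 - 1243) + (18 + (5 + 2*5))*g = (2279 - 1243) + (18 + (5 + 2*5))*18 = 1036 + (18 + (5 + 10))*18 = 1036 + (18 + 15)*18 = 1036 + 33*18 = 1036 + 594 = 1630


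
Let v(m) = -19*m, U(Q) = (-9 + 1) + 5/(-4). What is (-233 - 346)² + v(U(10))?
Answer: 1341667/4 ≈ 3.3542e+5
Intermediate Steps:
U(Q) = -37/4 (U(Q) = -8 + 5*(-¼) = -8 - 5/4 = -37/4)
(-233 - 346)² + v(U(10)) = (-233 - 346)² - 19*(-37/4) = (-579)² + 703/4 = 335241 + 703/4 = 1341667/4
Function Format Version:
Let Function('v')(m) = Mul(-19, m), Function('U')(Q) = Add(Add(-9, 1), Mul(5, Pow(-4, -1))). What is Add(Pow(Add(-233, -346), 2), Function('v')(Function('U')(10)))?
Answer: Rational(1341667, 4) ≈ 3.3542e+5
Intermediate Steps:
Function('U')(Q) = Rational(-37, 4) (Function('U')(Q) = Add(-8, Mul(5, Rational(-1, 4))) = Add(-8, Rational(-5, 4)) = Rational(-37, 4))
Add(Pow(Add(-233, -346), 2), Function('v')(Function('U')(10))) = Add(Pow(Add(-233, -346), 2), Mul(-19, Rational(-37, 4))) = Add(Pow(-579, 2), Rational(703, 4)) = Add(335241, Rational(703, 4)) = Rational(1341667, 4)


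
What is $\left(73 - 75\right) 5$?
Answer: $-10$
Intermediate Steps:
$\left(73 - 75\right) 5 = \left(-2\right) 5 = -10$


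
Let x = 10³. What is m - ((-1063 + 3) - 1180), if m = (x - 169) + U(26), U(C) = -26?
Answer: 3045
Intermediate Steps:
x = 1000
m = 805 (m = (1000 - 169) - 26 = 831 - 26 = 805)
m - ((-1063 + 3) - 1180) = 805 - ((-1063 + 3) - 1180) = 805 - (-1060 - 1180) = 805 - 1*(-2240) = 805 + 2240 = 3045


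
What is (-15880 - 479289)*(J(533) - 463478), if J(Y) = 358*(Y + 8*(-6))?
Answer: 143523744312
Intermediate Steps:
J(Y) = -17184 + 358*Y (J(Y) = 358*(Y - 48) = 358*(-48 + Y) = -17184 + 358*Y)
(-15880 - 479289)*(J(533) - 463478) = (-15880 - 479289)*((-17184 + 358*533) - 463478) = -495169*((-17184 + 190814) - 463478) = -495169*(173630 - 463478) = -495169*(-289848) = 143523744312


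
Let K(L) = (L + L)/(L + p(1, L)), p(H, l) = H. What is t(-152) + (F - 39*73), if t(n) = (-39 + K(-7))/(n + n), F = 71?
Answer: -1265801/456 ≈ -2775.9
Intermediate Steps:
K(L) = 2*L/(1 + L) (K(L) = (L + L)/(L + 1) = (2*L)/(1 + L) = 2*L/(1 + L))
t(n) = -55/(3*n) (t(n) = (-39 + 2*(-7)/(1 - 7))/(n + n) = (-39 + 2*(-7)/(-6))/((2*n)) = (-39 + 2*(-7)*(-1/6))*(1/(2*n)) = (-39 + 7/3)*(1/(2*n)) = -55/(3*n))
t(-152) + (F - 39*73) = -55/3/(-152) + (71 - 39*73) = -55/3*(-1/152) + (71 - 2847) = 55/456 - 2776 = -1265801/456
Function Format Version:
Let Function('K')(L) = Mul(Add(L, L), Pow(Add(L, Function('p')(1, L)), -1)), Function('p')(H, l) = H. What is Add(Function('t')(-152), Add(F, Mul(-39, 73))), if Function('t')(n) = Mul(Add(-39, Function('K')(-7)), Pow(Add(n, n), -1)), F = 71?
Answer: Rational(-1265801, 456) ≈ -2775.9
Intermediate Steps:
Function('K')(L) = Mul(2, L, Pow(Add(1, L), -1)) (Function('K')(L) = Mul(Add(L, L), Pow(Add(L, 1), -1)) = Mul(Mul(2, L), Pow(Add(1, L), -1)) = Mul(2, L, Pow(Add(1, L), -1)))
Function('t')(n) = Mul(Rational(-55, 3), Pow(n, -1)) (Function('t')(n) = Mul(Add(-39, Mul(2, -7, Pow(Add(1, -7), -1))), Pow(Add(n, n), -1)) = Mul(Add(-39, Mul(2, -7, Pow(-6, -1))), Pow(Mul(2, n), -1)) = Mul(Add(-39, Mul(2, -7, Rational(-1, 6))), Mul(Rational(1, 2), Pow(n, -1))) = Mul(Add(-39, Rational(7, 3)), Mul(Rational(1, 2), Pow(n, -1))) = Mul(Rational(-110, 3), Mul(Rational(1, 2), Pow(n, -1))) = Mul(Rational(-55, 3), Pow(n, -1)))
Add(Function('t')(-152), Add(F, Mul(-39, 73))) = Add(Mul(Rational(-55, 3), Pow(-152, -1)), Add(71, Mul(-39, 73))) = Add(Mul(Rational(-55, 3), Rational(-1, 152)), Add(71, -2847)) = Add(Rational(55, 456), -2776) = Rational(-1265801, 456)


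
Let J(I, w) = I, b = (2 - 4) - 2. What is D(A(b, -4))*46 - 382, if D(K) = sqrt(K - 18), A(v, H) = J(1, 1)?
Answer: -382 + 46*I*sqrt(17) ≈ -382.0 + 189.66*I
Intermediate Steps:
b = -4 (b = -2 - 2 = -4)
A(v, H) = 1
D(K) = sqrt(-18 + K)
D(A(b, -4))*46 - 382 = sqrt(-18 + 1)*46 - 382 = sqrt(-17)*46 - 382 = (I*sqrt(17))*46 - 382 = 46*I*sqrt(17) - 382 = -382 + 46*I*sqrt(17)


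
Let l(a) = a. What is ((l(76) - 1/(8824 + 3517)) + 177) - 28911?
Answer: -353668379/12341 ≈ -28658.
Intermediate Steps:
((l(76) - 1/(8824 + 3517)) + 177) - 28911 = ((76 - 1/(8824 + 3517)) + 177) - 28911 = ((76 - 1/12341) + 177) - 28911 = (937915/12341 + 177) - 28911 = 3122272/12341 - 28911 = -353668379/12341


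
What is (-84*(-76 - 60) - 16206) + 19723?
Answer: 14941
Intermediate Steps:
(-84*(-76 - 60) - 16206) + 19723 = (-84*(-136) - 16206) + 19723 = (11424 - 16206) + 19723 = -4782 + 19723 = 14941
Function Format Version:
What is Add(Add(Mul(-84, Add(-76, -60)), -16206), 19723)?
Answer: 14941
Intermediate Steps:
Add(Add(Mul(-84, Add(-76, -60)), -16206), 19723) = Add(Add(Mul(-84, -136), -16206), 19723) = Add(Add(11424, -16206), 19723) = Add(-4782, 19723) = 14941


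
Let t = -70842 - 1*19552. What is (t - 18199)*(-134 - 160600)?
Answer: 17454587262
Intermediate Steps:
t = -90394 (t = -70842 - 19552 = -90394)
(t - 18199)*(-134 - 160600) = (-90394 - 18199)*(-134 - 160600) = -108593*(-160734) = 17454587262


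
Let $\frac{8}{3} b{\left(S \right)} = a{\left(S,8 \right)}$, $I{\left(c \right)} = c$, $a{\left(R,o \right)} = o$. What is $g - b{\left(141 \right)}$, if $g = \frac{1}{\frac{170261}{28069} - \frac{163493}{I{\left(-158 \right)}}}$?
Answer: $- \frac{13843523863}{4615986255} \approx -2.999$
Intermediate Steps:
$b{\left(S \right)} = 3$ ($b{\left(S \right)} = \frac{3}{8} \cdot 8 = 3$)
$g = \frac{4434902}{4615986255}$ ($g = \frac{1}{\frac{170261}{28069} - \frac{163493}{-158}} = \frac{1}{170261 \cdot \frac{1}{28069} - - \frac{163493}{158}} = \frac{1}{\frac{170261}{28069} + \frac{163493}{158}} = \frac{1}{\frac{4615986255}{4434902}} = \frac{4434902}{4615986255} \approx 0.00096077$)
$g - b{\left(141 \right)} = \frac{4434902}{4615986255} - 3 = - \frac{13843523863}{4615986255}$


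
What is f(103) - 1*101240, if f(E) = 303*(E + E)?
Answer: -38822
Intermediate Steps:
f(E) = 606*E (f(E) = 303*(2*E) = 606*E)
f(103) - 1*101240 = 606*103 - 1*101240 = 62418 - 101240 = -38822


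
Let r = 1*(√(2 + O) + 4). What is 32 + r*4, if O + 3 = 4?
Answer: 48 + 4*√3 ≈ 54.928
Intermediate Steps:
O = 1 (O = -3 + 4 = 1)
r = 4 + √3 (r = 1*(√(2 + 1) + 4) = 1*(√3 + 4) = 1*(4 + √3) = 4 + √3 ≈ 5.7320)
32 + r*4 = 32 + (4 + √3)*4 = 32 + (16 + 4*√3) = 48 + 4*√3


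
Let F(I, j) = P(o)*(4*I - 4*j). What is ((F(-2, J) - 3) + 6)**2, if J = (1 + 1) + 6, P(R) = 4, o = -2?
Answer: 24649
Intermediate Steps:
J = 8 (J = 2 + 6 = 8)
F(I, j) = -16*j + 16*I (F(I, j) = 4*(4*I - 4*j) = 4*(-4*j + 4*I) = -16*j + 16*I)
((F(-2, J) - 3) + 6)**2 = (((-16*8 + 16*(-2)) - 3) + 6)**2 = (((-128 - 32) - 3) + 6)**2 = ((-160 - 3) + 6)**2 = (-163 + 6)**2 = (-157)**2 = 24649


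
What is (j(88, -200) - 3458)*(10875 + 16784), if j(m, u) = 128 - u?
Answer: -86572670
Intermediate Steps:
(j(88, -200) - 3458)*(10875 + 16784) = ((128 - 1*(-200)) - 3458)*(10875 + 16784) = ((128 + 200) - 3458)*27659 = (328 - 3458)*27659 = -3130*27659 = -86572670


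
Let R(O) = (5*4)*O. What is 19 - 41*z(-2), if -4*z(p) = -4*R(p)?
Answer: 1659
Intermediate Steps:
R(O) = 20*O
z(p) = 20*p (z(p) = -(-1)*20*p = -(-20)*p = 20*p)
19 - 41*z(-2) = 19 - 820*(-2) = 19 - 41*(-40) = 19 + 1640 = 1659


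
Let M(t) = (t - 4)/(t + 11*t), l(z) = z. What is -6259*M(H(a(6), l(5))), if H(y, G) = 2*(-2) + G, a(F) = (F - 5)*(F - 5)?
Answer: 6259/4 ≈ 1564.8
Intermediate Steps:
a(F) = (-5 + F)² (a(F) = (-5 + F)*(-5 + F) = (-5 + F)²)
H(y, G) = -4 + G
M(t) = (-4 + t)/(12*t) (M(t) = (-4 + t)/((12*t)) = (-4 + t)*(1/(12*t)) = (-4 + t)/(12*t))
-6259*M(H(a(6), l(5))) = -6259*(-4 + (-4 + 5))/(12*(-4 + 5)) = -6259*(-4 + 1)/(12*1) = -6259*(-3)/12 = -6259*(-¼) = 6259/4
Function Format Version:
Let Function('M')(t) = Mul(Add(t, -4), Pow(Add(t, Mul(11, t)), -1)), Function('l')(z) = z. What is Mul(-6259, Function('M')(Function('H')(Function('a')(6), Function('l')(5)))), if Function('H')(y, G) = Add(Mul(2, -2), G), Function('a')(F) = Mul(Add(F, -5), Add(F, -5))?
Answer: Rational(6259, 4) ≈ 1564.8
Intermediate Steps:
Function('a')(F) = Pow(Add(-5, F), 2) (Function('a')(F) = Mul(Add(-5, F), Add(-5, F)) = Pow(Add(-5, F), 2))
Function('H')(y, G) = Add(-4, G)
Function('M')(t) = Mul(Rational(1, 12), Pow(t, -1), Add(-4, t)) (Function('M')(t) = Mul(Add(-4, t), Pow(Mul(12, t), -1)) = Mul(Add(-4, t), Mul(Rational(1, 12), Pow(t, -1))) = Mul(Rational(1, 12), Pow(t, -1), Add(-4, t)))
Mul(-6259, Function('M')(Function('H')(Function('a')(6), Function('l')(5)))) = Mul(-6259, Mul(Rational(1, 12), Pow(Add(-4, 5), -1), Add(-4, Add(-4, 5)))) = Mul(-6259, Mul(Rational(1, 12), Pow(1, -1), Add(-4, 1))) = Mul(-6259, Mul(Rational(1, 12), 1, -3)) = Mul(-6259, Rational(-1, 4)) = Rational(6259, 4)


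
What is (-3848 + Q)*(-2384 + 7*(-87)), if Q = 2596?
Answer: 3747236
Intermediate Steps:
(-3848 + Q)*(-2384 + 7*(-87)) = (-3848 + 2596)*(-2384 + 7*(-87)) = -1252*(-2384 - 609) = -1252*(-2993) = 3747236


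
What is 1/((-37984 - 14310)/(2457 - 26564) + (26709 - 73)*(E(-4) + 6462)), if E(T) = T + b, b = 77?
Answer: 24107/4196215382114 ≈ 5.7449e-9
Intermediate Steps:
E(T) = 77 + T (E(T) = T + 77 = 77 + T)
1/((-37984 - 14310)/(2457 - 26564) + (26709 - 73)*(E(-4) + 6462)) = 1/((-37984 - 14310)/(2457 - 26564) + (26709 - 73)*((77 - 4) + 6462)) = 1/(-52294/(-24107) + 26636*(73 + 6462)) = 1/(-52294*(-1/24107) + 26636*6535) = 1/(52294/24107 + 174066260) = 1/(4196215382114/24107) = 24107/4196215382114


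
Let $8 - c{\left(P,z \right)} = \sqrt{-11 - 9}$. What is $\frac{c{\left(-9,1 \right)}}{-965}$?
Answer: $- \frac{8}{965} + \frac{2 i \sqrt{5}}{965} \approx -0.0082902 + 0.0046343 i$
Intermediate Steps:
$c{\left(P,z \right)} = 8 - 2 i \sqrt{5}$ ($c{\left(P,z \right)} = 8 - \sqrt{-11 - 9} = 8 - \sqrt{-20} = 8 - 2 i \sqrt{5}$)
$\frac{c{\left(-9,1 \right)}}{-965} = \frac{8 - 2 i \sqrt{5}}{-965} = \left(8 - 2 i \sqrt{5}\right) \left(- \frac{1}{965}\right) = - \frac{8}{965} + \frac{2 i \sqrt{5}}{965}$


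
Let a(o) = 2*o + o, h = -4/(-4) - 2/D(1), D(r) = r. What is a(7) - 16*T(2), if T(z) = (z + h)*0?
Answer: 21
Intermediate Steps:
h = -1 (h = -4/(-4) - 2/1 = -4*(-¼) - 2*1 = 1 - 2 = -1)
a(o) = 3*o
T(z) = 0 (T(z) = (z - 1)*0 = (-1 + z)*0 = 0)
a(7) - 16*T(2) = 3*7 - 16*0 = 21 + 0 = 21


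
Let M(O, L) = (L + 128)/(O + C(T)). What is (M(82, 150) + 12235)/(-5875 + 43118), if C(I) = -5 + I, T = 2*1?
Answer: 966843/2942197 ≈ 0.32861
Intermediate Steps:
T = 2
M(O, L) = (128 + L)/(-3 + O) (M(O, L) = (L + 128)/(O + (-5 + 2)) = (128 + L)/(O - 3) = (128 + L)/(-3 + O))
(M(82, 150) + 12235)/(-5875 + 43118) = ((128 + 150)/(-3 + 82) + 12235)/(-5875 + 43118) = (278/79 + 12235)/37243 = ((1/79)*278 + 12235)*(1/37243) = (278/79 + 12235)*(1/37243) = (966843/79)*(1/37243) = 966843/2942197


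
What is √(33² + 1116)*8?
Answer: 168*√5 ≈ 375.66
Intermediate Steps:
√(33² + 1116)*8 = √(1089 + 1116)*8 = √2205*8 = (21*√5)*8 = 168*√5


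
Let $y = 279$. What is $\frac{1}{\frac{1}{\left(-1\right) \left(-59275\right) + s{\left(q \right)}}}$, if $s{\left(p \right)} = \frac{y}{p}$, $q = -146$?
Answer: $\frac{8653871}{146} \approx 59273.0$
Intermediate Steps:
$s{\left(p \right)} = \frac{279}{p}$
$\frac{1}{\frac{1}{\left(-1\right) \left(-59275\right) + s{\left(q \right)}}} = \frac{1}{\frac{1}{\left(-1\right) \left(-59275\right) + \frac{279}{-146}}} = \frac{1}{\frac{1}{59275 + 279 \left(- \frac{1}{146}\right)}} = \frac{1}{\frac{1}{59275 - \frac{279}{146}}} = \frac{1}{\frac{1}{\frac{8653871}{146}}} = \frac{1}{\frac{146}{8653871}} = \frac{8653871}{146}$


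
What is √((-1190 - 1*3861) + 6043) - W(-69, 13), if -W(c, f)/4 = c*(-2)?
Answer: 552 + 4*√62 ≈ 583.50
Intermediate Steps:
W(c, f) = 8*c (W(c, f) = -4*c*(-2) = -(-8)*c = 8*c)
√((-1190 - 1*3861) + 6043) - W(-69, 13) = √((-1190 - 1*3861) + 6043) - 8*(-69) = √((-1190 - 3861) + 6043) - 1*(-552) = √(-5051 + 6043) + 552 = √992 + 552 = 4*√62 + 552 = 552 + 4*√62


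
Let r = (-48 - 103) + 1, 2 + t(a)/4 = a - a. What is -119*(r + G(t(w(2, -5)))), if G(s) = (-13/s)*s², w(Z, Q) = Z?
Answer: 5474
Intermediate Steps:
t(a) = -8 (t(a) = -8 + 4*(a - a) = -8 + 4*0 = -8 + 0 = -8)
r = -150 (r = -151 + 1 = -150)
G(s) = -13*s
-119*(r + G(t(w(2, -5)))) = -119*(-150 - 13*(-8)) = -119*(-150 + 104) = -119*(-46) = 5474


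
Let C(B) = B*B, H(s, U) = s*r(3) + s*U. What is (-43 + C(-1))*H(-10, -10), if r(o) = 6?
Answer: -1680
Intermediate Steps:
H(s, U) = 6*s + U*s (H(s, U) = s*6 + s*U = 6*s + U*s)
C(B) = B**2
(-43 + C(-1))*H(-10, -10) = (-43 + (-1)**2)*(-10*(6 - 10)) = (-43 + 1)*(-10*(-4)) = -42*40 = -1680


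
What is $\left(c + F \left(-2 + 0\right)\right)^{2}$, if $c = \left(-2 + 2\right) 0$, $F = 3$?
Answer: $36$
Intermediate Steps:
$c = 0$ ($c = 0 \cdot 0 = 0$)
$\left(c + F \left(-2 + 0\right)\right)^{2} = \left(0 + 3 \left(-2 + 0\right)\right)^{2} = \left(0 + 3 \left(-2\right)\right)^{2} = \left(0 - 6\right)^{2} = \left(-6\right)^{2} = 36$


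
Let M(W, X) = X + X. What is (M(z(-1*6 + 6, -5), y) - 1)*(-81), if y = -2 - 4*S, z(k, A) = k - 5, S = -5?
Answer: -2835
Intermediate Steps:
z(k, A) = -5 + k
y = 18 (y = -2 - 4*(-5) = -2 + 20 = 18)
M(W, X) = 2*X
(M(z(-1*6 + 6, -5), y) - 1)*(-81) = (2*18 - 1)*(-81) = (36 - 1)*(-81) = 35*(-81) = -2835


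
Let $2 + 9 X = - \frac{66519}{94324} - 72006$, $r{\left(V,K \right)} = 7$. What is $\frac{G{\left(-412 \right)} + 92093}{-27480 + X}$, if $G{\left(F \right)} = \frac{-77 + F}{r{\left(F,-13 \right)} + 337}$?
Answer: $- \frac{6723309242187}{2590351028026} \approx -2.5955$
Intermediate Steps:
$X = - \frac{6792149111}{848916}$ ($X = - \frac{2}{9} + \frac{- \frac{66519}{94324} - 72006}{9} = - \frac{2}{9} + \frac{1}{9} \left(- \frac{6791960463}{94324}\right) = - \frac{2}{9} - \frac{2263986821}{282972} = - \frac{6792149111}{848916} \approx -8001.0$)
$G{\left(F \right)} = - \frac{77}{344} + \frac{F}{344}$ ($G{\left(F \right)} = \frac{-77 + F}{7 + 337} = \frac{-77 + F}{344} = \left(-77 + F\right) \frac{1}{344} = - \frac{77}{344} + \frac{F}{344}$)
$\frac{G{\left(-412 \right)} + 92093}{-27480 + X} = \frac{\left(- \frac{77}{344} + \frac{1}{344} \left(-412\right)\right) + 92093}{-27480 - \frac{6792149111}{848916}} = \frac{\left(- \frac{77}{344} - \frac{103}{86}\right) + 92093}{- \frac{30120360791}{848916}} = \left(- \frac{489}{344} + 92093\right) \left(- \frac{848916}{30120360791}\right) = \frac{31679503}{344} \left(- \frac{848916}{30120360791}\right) = - \frac{6723309242187}{2590351028026}$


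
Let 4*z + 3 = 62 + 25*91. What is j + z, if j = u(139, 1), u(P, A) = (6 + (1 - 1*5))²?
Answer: 1175/2 ≈ 587.50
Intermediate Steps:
u(P, A) = 4 (u(P, A) = (6 + (1 - 5))² = (6 - 4)² = 2² = 4)
j = 4
z = 1167/2 (z = -¾ + (62 + 25*91)/4 = -¾ + (62 + 2275)/4 = -¾ + (¼)*2337 = -¾ + 2337/4 = 1167/2 ≈ 583.50)
j + z = 4 + 1167/2 = 1175/2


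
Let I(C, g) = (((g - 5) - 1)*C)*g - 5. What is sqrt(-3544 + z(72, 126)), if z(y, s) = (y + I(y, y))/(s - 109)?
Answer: sqrt(4793371)/17 ≈ 128.79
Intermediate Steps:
I(C, g) = -5 + C*g*(-6 + g) (I(C, g) = (((-5 + g) - 1)*C)*g - 5 = ((-6 + g)*C)*g - 5 = (C*(-6 + g))*g - 5 = C*g*(-6 + g) - 5 = -5 + C*g*(-6 + g))
z(y, s) = (-5 + y + y**3 - 6*y**2)/(-109 + s) (z(y, s) = (y + (-5 + y*y**2 - 6*y*y))/(s - 109) = (y + (-5 + y**3 - 6*y**2))/(-109 + s) = (-5 + y + y**3 - 6*y**2)/(-109 + s))
sqrt(-3544 + z(72, 126)) = sqrt(-3544 + (-5 + 72 + 72**3 - 6*72**2)/(-109 + 126)) = sqrt(-3544 + (-5 + 72 + 373248 - 6*5184)/17) = sqrt(-3544 + (-5 + 72 + 373248 - 31104)/17) = sqrt(-3544 + (1/17)*342211) = sqrt(-3544 + 342211/17) = sqrt(281963/17) = sqrt(4793371)/17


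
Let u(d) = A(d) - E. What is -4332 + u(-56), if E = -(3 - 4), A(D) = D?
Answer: -4389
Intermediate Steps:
E = 1 (E = -1*(-1) = 1)
u(d) = -1 + d (u(d) = d - 1*1 = d - 1 = -1 + d)
-4332 + u(-56) = -4332 + (-1 - 56) = -4332 - 57 = -4389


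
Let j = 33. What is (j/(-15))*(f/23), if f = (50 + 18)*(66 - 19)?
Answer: -35156/115 ≈ -305.70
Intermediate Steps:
f = 3196 (f = 68*47 = 3196)
(j/(-15))*(f/23) = (33/(-15))*(3196/23) = (33*(-1/15))*(3196*(1/23)) = -11/5*3196/23 = -35156/115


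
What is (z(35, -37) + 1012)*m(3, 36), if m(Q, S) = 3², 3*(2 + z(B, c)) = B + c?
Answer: 9084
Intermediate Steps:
z(B, c) = -2 + B/3 + c/3 (z(B, c) = -2 + (B + c)/3 = -2 + (B/3 + c/3) = -2 + B/3 + c/3)
m(Q, S) = 9
(z(35, -37) + 1012)*m(3, 36) = ((-2 + (⅓)*35 + (⅓)*(-37)) + 1012)*9 = ((-2 + 35/3 - 37/3) + 1012)*9 = (-8/3 + 1012)*9 = (3028/3)*9 = 9084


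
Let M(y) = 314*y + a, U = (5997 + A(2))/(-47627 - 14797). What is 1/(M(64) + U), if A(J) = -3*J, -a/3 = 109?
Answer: 20808/411351355 ≈ 5.0584e-5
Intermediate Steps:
a = -327 (a = -3*109 = -327)
U = -1997/20808 (U = (5997 - 3*2)/(-47627 - 14797) = (5997 - 6)/(-62424) = 5991*(-1/62424) = -1997/20808 ≈ -0.095973)
M(y) = -327 + 314*y (M(y) = 314*y - 327 = -327 + 314*y)
1/(M(64) + U) = 1/((-327 + 314*64) - 1997/20808) = 1/((-327 + 20096) - 1997/20808) = 1/(19769 - 1997/20808) = 1/(411351355/20808) = 20808/411351355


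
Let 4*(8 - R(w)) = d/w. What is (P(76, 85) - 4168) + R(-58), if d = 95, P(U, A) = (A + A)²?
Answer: 5739775/232 ≈ 24740.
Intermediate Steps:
P(U, A) = 4*A² (P(U, A) = (2*A)² = 4*A²)
R(w) = 8 - 95/(4*w)
(P(76, 85) - 4168) + R(-58) = (4*85² - 4168) + (8 - 95/4/(-58)) = (4*7225 - 4168) + (8 - 95/4*(-1/58)) = (28900 - 4168) + (8 + 95/232) = 24732 + 1951/232 = 5739775/232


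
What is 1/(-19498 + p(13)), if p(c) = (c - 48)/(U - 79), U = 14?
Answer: -13/253467 ≈ -5.1289e-5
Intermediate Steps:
p(c) = 48/65 - c/65 (p(c) = (c - 48)/(14 - 79) = (-48 + c)/(-65) = (-48 + c)*(-1/65) = 48/65 - c/65)
1/(-19498 + p(13)) = 1/(-19498 + (48/65 - 1/65*13)) = 1/(-19498 + (48/65 - ⅕)) = 1/(-19498 + 7/13) = 1/(-253467/13) = -13/253467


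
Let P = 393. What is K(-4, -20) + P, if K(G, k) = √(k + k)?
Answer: 393 + 2*I*√10 ≈ 393.0 + 6.3246*I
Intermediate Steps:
K(G, k) = √2*√k (K(G, k) = √(2*k) = √2*√k)
K(-4, -20) + P = √2*√(-20) + 393 = √2*(2*I*√5) + 393 = 2*I*√10 + 393 = 393 + 2*I*√10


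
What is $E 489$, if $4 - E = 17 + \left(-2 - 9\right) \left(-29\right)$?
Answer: $-162348$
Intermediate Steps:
$E = -332$ ($E = 4 - \left(17 + \left(-2 - 9\right) \left(-29\right)\right) = 4 - \left(17 - -319\right) = 4 - \left(17 + 319\right) = 4 - 336 = -332$)
$E 489 = \left(-332\right) 489 = -162348$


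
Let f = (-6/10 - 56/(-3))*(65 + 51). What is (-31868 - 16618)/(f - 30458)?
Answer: 363645/212717 ≈ 1.7095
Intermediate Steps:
f = 31436/15 (f = (-6*1/10 - 56*(-1/3))*116 = (-3/5 + 56/3)*116 = (271/15)*116 = 31436/15 ≈ 2095.7)
(-31868 - 16618)/(f - 30458) = (-31868 - 16618)/(31436/15 - 30458) = -48486/(-425434/15) = -48486*(-15/425434) = 363645/212717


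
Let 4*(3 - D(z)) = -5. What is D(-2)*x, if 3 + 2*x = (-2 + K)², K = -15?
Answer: 2431/4 ≈ 607.75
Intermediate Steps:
D(z) = 17/4 (D(z) = 3 - ¼*(-5) = 3 + 5/4 = 17/4)
x = 143 (x = -3/2 + (-2 - 15)²/2 = -3/2 + (½)*(-17)² = -3/2 + (½)*289 = -3/2 + 289/2 = 143)
D(-2)*x = (17/4)*143 = 2431/4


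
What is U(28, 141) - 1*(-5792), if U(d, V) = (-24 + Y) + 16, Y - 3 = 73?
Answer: 5860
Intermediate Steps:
Y = 76 (Y = 3 + 73 = 76)
U(d, V) = 68 (U(d, V) = (-24 + 76) + 16 = 52 + 16 = 68)
U(28, 141) - 1*(-5792) = 68 - 1*(-5792) = 68 + 5792 = 5860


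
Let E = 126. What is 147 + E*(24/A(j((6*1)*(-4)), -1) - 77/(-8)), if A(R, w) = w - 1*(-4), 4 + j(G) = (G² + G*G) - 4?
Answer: 9471/4 ≈ 2367.8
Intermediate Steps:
j(G) = -8 + 2*G² (j(G) = -4 + ((G² + G*G) - 4) = -4 + ((G² + G²) - 4) = -4 + (2*G² - 4) = -4 + (-4 + 2*G²) = -8 + 2*G²)
A(R, w) = 4 + w (A(R, w) = w + 4 = 4 + w)
147 + E*(24/A(j((6*1)*(-4)), -1) - 77/(-8)) = 147 + 126*(24/(4 - 1) - 77/(-8)) = 147 + 126*(24/3 - 77*(-⅛)) = 147 + 126*(24*(⅓) + 77/8) = 147 + 126*(8 + 77/8) = 147 + 126*(141/8) = 147 + 8883/4 = 9471/4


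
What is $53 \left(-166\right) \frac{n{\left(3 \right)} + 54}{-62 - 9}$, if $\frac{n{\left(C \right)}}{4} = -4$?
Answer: $\frac{334324}{71} \approx 4708.8$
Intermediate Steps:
$n{\left(C \right)} = -16$ ($n{\left(C \right)} = 4 \left(-4\right) = -16$)
$53 \left(-166\right) \frac{n{\left(3 \right)} + 54}{-62 - 9} = 53 \left(-166\right) \frac{-16 + 54}{-62 - 9} = - 8798 \frac{38}{-71} = - 8798 \cdot 38 \left(- \frac{1}{71}\right) = \left(-8798\right) \left(- \frac{38}{71}\right) = \frac{334324}{71}$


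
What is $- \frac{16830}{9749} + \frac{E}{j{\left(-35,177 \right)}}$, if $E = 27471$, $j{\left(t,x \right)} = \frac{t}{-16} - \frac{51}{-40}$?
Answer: $\frac{21420520410}{2700473} \approx 7932.1$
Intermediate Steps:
$j{\left(t,x \right)} = \frac{51}{40} - \frac{t}{16}$ ($j{\left(t,x \right)} = t \left(- \frac{1}{16}\right) - - \frac{51}{40} = - \frac{t}{16} + \frac{51}{40} = \frac{51}{40} - \frac{t}{16}$)
$- \frac{16830}{9749} + \frac{E}{j{\left(-35,177 \right)}} = - \frac{16830}{9749} + \frac{27471}{\frac{51}{40} - - \frac{35}{16}} = \left(-16830\right) \frac{1}{9749} + \frac{27471}{\frac{51}{40} + \frac{35}{16}} = - \frac{16830}{9749} + \frac{27471}{\frac{277}{80}} = - \frac{16830}{9749} + 27471 \cdot \frac{80}{277} = - \frac{16830}{9749} + \frac{2197680}{277} = \frac{21420520410}{2700473}$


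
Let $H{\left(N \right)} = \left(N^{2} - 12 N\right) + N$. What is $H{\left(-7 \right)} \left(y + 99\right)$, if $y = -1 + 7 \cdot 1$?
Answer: $13230$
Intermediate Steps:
$H{\left(N \right)} = N^{2} - 11 N$
$y = 6$ ($y = -1 + 7 = 6$)
$H{\left(-7 \right)} \left(y + 99\right) = - 7 \left(-11 - 7\right) \left(6 + 99\right) = \left(-7\right) \left(-18\right) 105 = 126 \cdot 105 = 13230$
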